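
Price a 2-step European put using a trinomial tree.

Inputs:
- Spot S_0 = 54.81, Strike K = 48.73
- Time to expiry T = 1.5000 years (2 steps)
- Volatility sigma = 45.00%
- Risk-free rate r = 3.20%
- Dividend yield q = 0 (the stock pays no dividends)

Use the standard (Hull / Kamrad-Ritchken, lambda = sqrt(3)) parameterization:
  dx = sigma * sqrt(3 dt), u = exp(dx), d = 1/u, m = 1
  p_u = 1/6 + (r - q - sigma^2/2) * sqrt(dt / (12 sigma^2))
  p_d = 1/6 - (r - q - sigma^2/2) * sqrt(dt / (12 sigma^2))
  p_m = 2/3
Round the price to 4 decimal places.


Answer: Price = V(0,0) = 6.8132

Derivation:
dt = T/N = 0.750000; dx = sigma*sqrt(3*dt) = 0.675000
u = exp(dx) = 1.964033; d = 1/u = 0.509156
p_u = 0.128194, p_m = 0.666667, p_d = 0.205139
Discount per step: exp(-r*dt) = 0.976286
Stock lattice S(k, j) with j the centered position index:
  k=0: S(0,+0) = 54.8100
  k=1: S(1,-1) = 27.9069; S(1,+0) = 54.8100; S(1,+1) = 107.6486
  k=2: S(2,-2) = 14.2090; S(2,-1) = 27.9069; S(2,+0) = 54.8100; S(2,+1) = 107.6486; S(2,+2) = 211.4255
Terminal payoffs V(N, j) = max(K - S_T, 0):
  V(2,-2) = 34.521041; V(2,-1) = 20.823137; V(2,+0) = 0.000000; V(2,+1) = 0.000000; V(2,+2) = 0.000000
Backward induction: V(k, j) = exp(-r*dt) * [p_u * V(k+1, j+1) + p_m * V(k+1, j) + p_d * V(k+1, j-1)]
  V(1,-1) = exp(-r*dt) * [p_u*0.000000 + p_m*20.823137 + p_d*34.521041] = 20.466560
  V(1,+0) = exp(-r*dt) * [p_u*0.000000 + p_m*0.000000 + p_d*20.823137] = 4.170336
  V(1,+1) = exp(-r*dt) * [p_u*0.000000 + p_m*0.000000 + p_d*0.000000] = 0.000000
  V(0,+0) = exp(-r*dt) * [p_u*0.000000 + p_m*4.170336 + p_d*20.466560] = 6.813216


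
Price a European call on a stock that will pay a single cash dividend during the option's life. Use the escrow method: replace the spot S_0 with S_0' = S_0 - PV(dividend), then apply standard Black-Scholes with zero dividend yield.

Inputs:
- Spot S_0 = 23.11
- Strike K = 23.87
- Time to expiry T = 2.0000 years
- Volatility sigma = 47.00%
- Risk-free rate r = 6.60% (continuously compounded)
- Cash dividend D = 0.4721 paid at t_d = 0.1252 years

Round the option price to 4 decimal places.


Answer: Price = 6.5713

Derivation:
PV(D) = D * exp(-r * t_d) = 0.4721 * 0.99177085 = 0.46821502
S_0' = S_0 - PV(D) = 23.1100 - 0.46821502 = 22.64178498
d1 = (ln(S_0'/K) + (r + sigma^2/2)*T) / (sigma*sqrt(T)) = 0.45145707
d2 = d1 - sigma*sqrt(T) = -0.21322331
exp(-rT) = 0.87634100
N(d1) = 0.67416992; N(d2) = 0.41557639
C = S_0' * N(d1) - K * exp(-rT) * N(d2) = 22.64178498 * 0.67416992 - 23.8700 * 0.87634100 * 0.41557639 = 6.5713


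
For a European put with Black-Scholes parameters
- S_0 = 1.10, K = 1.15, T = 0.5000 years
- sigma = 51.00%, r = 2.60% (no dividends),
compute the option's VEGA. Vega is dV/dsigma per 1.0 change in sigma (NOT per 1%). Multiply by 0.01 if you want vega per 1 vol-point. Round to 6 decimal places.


d1 = 0.0930975053; d2 = -0.2675269531
phi(d1) = 0.3972171756; exp(-qT) = 1.0000000000; exp(-rT) = 0.9870841350
Vega = S * exp(-qT) * phi(d1) * sqrt(T) = 1.1000 * 1.0000000000 * 0.3972171756 * 0.7071067812 = 0.308962

Answer: Vega = 0.308962


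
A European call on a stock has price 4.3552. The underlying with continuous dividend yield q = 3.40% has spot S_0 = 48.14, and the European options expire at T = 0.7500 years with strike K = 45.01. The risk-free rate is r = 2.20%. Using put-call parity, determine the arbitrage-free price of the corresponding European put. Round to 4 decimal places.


Answer: Put price = 1.7007

Derivation:
Put-call parity: C - P = S_0 * exp(-qT) - K * exp(-rT).
S_0 * exp(-qT) = 48.1400 * 0.97482238 = 46.92794932
K * exp(-rT) = 45.0100 * 0.98363538 = 44.27342843
P = C - S*exp(-qT) + K*exp(-rT)
P = 4.3552 - 46.92794932 + 44.27342843 = 1.7007


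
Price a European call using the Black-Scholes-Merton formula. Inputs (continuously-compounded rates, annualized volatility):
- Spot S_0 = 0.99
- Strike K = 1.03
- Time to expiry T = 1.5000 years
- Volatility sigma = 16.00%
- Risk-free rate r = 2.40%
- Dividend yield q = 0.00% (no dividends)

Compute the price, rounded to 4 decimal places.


Answer: Price = 0.0756

Derivation:
d1 = (ln(S/K) + (r - q + 0.5*sigma^2) * T) / (sigma * sqrt(T)) = 0.07956178
d2 = d1 - sigma * sqrt(T) = -0.11639740
exp(-rT) = 0.96464029; exp(-qT) = 1.00000000
C = S_0 * exp(-qT) * N(d1) - K * exp(-rT) * N(d2)
N(d1) = 0.53170710; N(d2) = 0.45366880
C = 0.9900 * 1.00000000 * 0.53170710 - 1.0300 * 0.96464029 * 0.45366880 = 0.0756


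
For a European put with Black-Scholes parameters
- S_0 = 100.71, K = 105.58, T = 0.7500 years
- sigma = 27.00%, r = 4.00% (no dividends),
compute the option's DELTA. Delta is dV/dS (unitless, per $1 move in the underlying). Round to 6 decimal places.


d1 = 0.0432526884; d2 = -0.1905741707
phi(d1) = 0.3985692853; exp(-qT) = 1.0000000000; exp(-rT) = 0.9704455335
N(-d1) = 0.4827500526
Delta = -exp(-qT) * N(-d1) = -1.0000000000 * 0.4827500526 = -0.482750

Answer: Delta = -0.482750


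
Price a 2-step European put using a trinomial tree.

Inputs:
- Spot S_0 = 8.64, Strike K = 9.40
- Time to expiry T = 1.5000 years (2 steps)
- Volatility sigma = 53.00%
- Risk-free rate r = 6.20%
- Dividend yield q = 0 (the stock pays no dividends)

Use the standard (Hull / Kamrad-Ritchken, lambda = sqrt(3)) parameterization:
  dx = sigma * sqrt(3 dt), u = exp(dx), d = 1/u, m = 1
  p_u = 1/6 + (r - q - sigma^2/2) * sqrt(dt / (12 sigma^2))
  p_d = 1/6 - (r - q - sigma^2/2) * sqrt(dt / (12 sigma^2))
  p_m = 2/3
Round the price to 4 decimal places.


dt = T/N = 0.750000; dx = sigma*sqrt(3*dt) = 0.795000
u = exp(dx) = 2.214441; d = 1/u = 0.451581
p_u = 0.129662, p_m = 0.666667, p_d = 0.203671
Discount per step: exp(-r*dt) = 0.954565
Stock lattice S(k, j) with j the centered position index:
  k=0: S(0,+0) = 8.6400
  k=1: S(1,-1) = 3.9017; S(1,+0) = 8.6400; S(1,+1) = 19.1328
  k=2: S(2,-2) = 1.7619; S(2,-1) = 3.9017; S(2,+0) = 8.6400; S(2,+1) = 19.1328; S(2,+2) = 42.3684
Terminal payoffs V(N, j) = max(K - S_T, 0):
  V(2,-2) = 7.638083; V(2,-1) = 5.498338; V(2,+0) = 0.760000; V(2,+1) = 0.000000; V(2,+2) = 0.000000
Backward induction: V(k, j) = exp(-r*dt) * [p_u * V(k+1, j+1) + p_m * V(k+1, j) + p_d * V(k+1, j-1)]
  V(1,-1) = exp(-r*dt) * [p_u*0.760000 + p_m*5.498338 + p_d*7.638083] = 5.078055
  V(1,+0) = exp(-r*dt) * [p_u*0.000000 + p_m*0.760000 + p_d*5.498338] = 1.552619
  V(1,+1) = exp(-r*dt) * [p_u*0.000000 + p_m*0.000000 + p_d*0.760000] = 0.147757
  V(0,+0) = exp(-r*dt) * [p_u*0.147757 + p_m*1.552619 + p_d*5.078055] = 1.993601

Answer: Price = V(0,0) = 1.9936


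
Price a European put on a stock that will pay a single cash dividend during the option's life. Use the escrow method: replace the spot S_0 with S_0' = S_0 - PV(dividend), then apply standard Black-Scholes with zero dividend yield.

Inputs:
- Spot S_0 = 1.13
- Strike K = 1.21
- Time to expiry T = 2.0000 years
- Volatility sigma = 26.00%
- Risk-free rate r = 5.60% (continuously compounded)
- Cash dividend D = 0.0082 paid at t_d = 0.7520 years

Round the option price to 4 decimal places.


PV(D) = D * exp(-r * t_d) = 0.0082 * 0.95876239 = 0.00786185
S_0' = S_0 - PV(D) = 1.1300 - 0.00786185 = 1.12213815
d1 = (ln(S_0'/K) + (r + sigma^2/2)*T) / (sigma*sqrt(T)) = 0.28342898
d2 = d1 - sigma*sqrt(T) = -0.08426655
exp(-rT) = 0.89404426
N(-d1) = 0.38842401; N(-d2) = 0.53357775
P = K * exp(-rT) * N(-d2) - S_0' * N(-d1) = 1.2100 * 0.89404426 * 0.53357775 - 1.12213815 * 0.38842401 = 0.1414

Answer: Price = 0.1414


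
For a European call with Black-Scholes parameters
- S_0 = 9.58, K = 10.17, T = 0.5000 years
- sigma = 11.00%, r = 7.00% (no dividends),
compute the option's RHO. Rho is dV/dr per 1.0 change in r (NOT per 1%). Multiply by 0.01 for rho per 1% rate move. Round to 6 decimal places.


d1 = -0.2794951157; d2 = -0.3572768616
phi(d1) = 0.3836604766; exp(-qT) = 1.0000000000; exp(-rT) = 0.9656054163
N(d2) = 0.3604422751
Rho = K*T*exp(-rT)*N(d2) = 10.1700 * 0.5000 * 0.9656054163 * 0.3604422751 = 1.769809

Answer: Rho = 1.769809


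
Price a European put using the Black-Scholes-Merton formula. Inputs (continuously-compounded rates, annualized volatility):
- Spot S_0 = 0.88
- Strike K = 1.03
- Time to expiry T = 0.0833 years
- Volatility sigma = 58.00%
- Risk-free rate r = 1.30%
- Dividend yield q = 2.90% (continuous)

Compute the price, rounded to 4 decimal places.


d1 = (ln(S/K) + (r - q + 0.5*sigma^2) * T) / (sigma * sqrt(T)) = -0.86448964
d2 = d1 - sigma * sqrt(T) = -1.03188773
exp(-rT) = 0.99891769; exp(-qT) = 0.99758722
P = K * exp(-rT) * N(-d2) - S_0 * exp(-qT) * N(-d1)
N(-d1) = 0.80634052; N(-d2) = 0.84893764
P = 1.0300 * 0.99891769 * 0.84893764 - 0.8800 * 0.99758722 * 0.80634052 = 0.1656

Answer: Price = 0.1656


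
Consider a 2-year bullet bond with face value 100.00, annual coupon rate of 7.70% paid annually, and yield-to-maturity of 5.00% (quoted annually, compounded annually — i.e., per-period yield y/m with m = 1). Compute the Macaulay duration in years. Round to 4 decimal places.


Coupon per period c = face * coupon_rate / m = 7.700000
Periods per year m = 1; per-period yield y/m = 0.050000
Number of cashflows N = 2
Cashflows (t years, CF_t, discount factor 1/(1+y/m)^(m*t), PV):
  t = 1.0000: CF_t = 7.700000, DF = 0.952381, PV = 7.333333
  t = 2.0000: CF_t = 107.700000, DF = 0.907029, PV = 97.687075
Price P = sum_t PV_t = 105.020408
Macaulay numerator sum_t t * PV_t:
  t * PV_t at t = 1.0000: 7.333333
  t * PV_t at t = 2.0000: 195.374150
Macaulay duration D = (sum_t t * PV_t) / P = 202.707483 / 105.020408 = 1.930172

Answer: Macaulay duration = 1.9302 years


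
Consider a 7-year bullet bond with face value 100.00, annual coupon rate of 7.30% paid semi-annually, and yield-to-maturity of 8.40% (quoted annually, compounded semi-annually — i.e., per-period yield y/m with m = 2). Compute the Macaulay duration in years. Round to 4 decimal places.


Coupon per period c = face * coupon_rate / m = 3.650000
Periods per year m = 2; per-period yield y/m = 0.042000
Number of cashflows N = 14
Cashflows (t years, CF_t, discount factor 1/(1+y/m)^(m*t), PV):
  t = 0.5000: CF_t = 3.650000, DF = 0.959693, PV = 3.502879
  t = 1.0000: CF_t = 3.650000, DF = 0.921010, PV = 3.361688
  t = 1.5000: CF_t = 3.650000, DF = 0.883887, PV = 3.226188
  t = 2.0000: CF_t = 3.650000, DF = 0.848260, PV = 3.096150
  t = 2.5000: CF_t = 3.650000, DF = 0.814069, PV = 2.971353
  t = 3.0000: CF_t = 3.650000, DF = 0.781257, PV = 2.851587
  t = 3.5000: CF_t = 3.650000, DF = 0.749766, PV = 2.736647
  t = 4.0000: CF_t = 3.650000, DF = 0.719545, PV = 2.626341
  t = 4.5000: CF_t = 3.650000, DF = 0.690543, PV = 2.520481
  t = 5.0000: CF_t = 3.650000, DF = 0.662709, PV = 2.418888
  t = 5.5000: CF_t = 3.650000, DF = 0.635997, PV = 2.321389
  t = 6.0000: CF_t = 3.650000, DF = 0.610362, PV = 2.227821
  t = 6.5000: CF_t = 3.650000, DF = 0.585760, PV = 2.138024
  t = 7.0000: CF_t = 103.650000, DF = 0.562150, PV = 58.266810
Price P = sum_t PV_t = 94.266245
Macaulay numerator sum_t t * PV_t:
  t * PV_t at t = 0.5000: 1.751440
  t * PV_t at t = 1.0000: 3.361688
  t * PV_t at t = 1.5000: 4.839282
  t * PV_t at t = 2.0000: 6.192300
  t * PV_t at t = 2.5000: 7.428383
  t * PV_t at t = 3.0000: 8.554760
  t * PV_t at t = 3.5000: 9.578266
  t * PV_t at t = 4.0000: 10.505364
  t * PV_t at t = 4.5000: 11.342164
  t * PV_t at t = 5.0000: 12.094438
  t * PV_t at t = 5.5000: 12.767640
  t * PV_t at t = 6.0000: 13.366924
  t * PV_t at t = 6.5000: 13.897154
  t * PV_t at t = 7.0000: 407.867669
Macaulay duration D = (sum_t t * PV_t) / P = 523.547471 / 94.266245 = 5.553923

Answer: Macaulay duration = 5.5539 years


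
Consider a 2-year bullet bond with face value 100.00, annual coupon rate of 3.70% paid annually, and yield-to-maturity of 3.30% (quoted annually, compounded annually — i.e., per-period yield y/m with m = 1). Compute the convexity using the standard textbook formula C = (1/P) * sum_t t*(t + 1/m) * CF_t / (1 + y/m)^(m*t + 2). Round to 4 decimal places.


Coupon per period c = face * coupon_rate / m = 3.700000
Periods per year m = 1; per-period yield y/m = 0.033000
Number of cashflows N = 2
Cashflows (t years, CF_t, discount factor 1/(1+y/m)^(m*t), PV):
  t = 1.0000: CF_t = 3.700000, DF = 0.968054, PV = 3.581801
  t = 2.0000: CF_t = 103.700000, DF = 0.937129, PV = 97.180273
Price P = sum_t PV_t = 100.762073
Convexity numerator sum_t t*(t + 1/m) * CF_t / (1+y/m)^(m*t + 2):
  t = 1.0000: term = 6.713218
  t = 2.0000: term = 546.422685
Convexity = (1/P) * sum = 553.135903 / 100.762073 = 5.489525

Answer: Convexity = 5.4895


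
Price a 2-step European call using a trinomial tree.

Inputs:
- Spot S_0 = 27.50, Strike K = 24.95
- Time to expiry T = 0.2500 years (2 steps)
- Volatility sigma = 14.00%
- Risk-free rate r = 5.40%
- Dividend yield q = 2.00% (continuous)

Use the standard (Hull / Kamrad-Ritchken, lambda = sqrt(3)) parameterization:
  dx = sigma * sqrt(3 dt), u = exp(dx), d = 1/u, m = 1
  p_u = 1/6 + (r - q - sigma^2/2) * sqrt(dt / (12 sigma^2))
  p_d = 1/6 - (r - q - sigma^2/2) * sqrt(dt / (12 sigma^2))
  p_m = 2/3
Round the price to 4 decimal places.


dt = T/N = 0.125000; dx = sigma*sqrt(3*dt) = 0.085732
u = exp(dx) = 1.089514; d = 1/u = 0.917840
p_u = 0.184309, p_m = 0.666667, p_d = 0.149025
Discount per step: exp(-r*dt) = 0.993273
Stock lattice S(k, j) with j the centered position index:
  k=0: S(0,+0) = 27.5000
  k=1: S(1,-1) = 25.2406; S(1,+0) = 27.5000; S(1,+1) = 29.9616
  k=2: S(2,-2) = 23.1668; S(2,-1) = 25.2406; S(2,+0) = 27.5000; S(2,+1) = 29.9616; S(2,+2) = 32.6436
Terminal payoffs V(N, j) = max(S_T - K, 0):
  V(2,-2) = 0.000000; V(2,-1) = 0.290601; V(2,+0) = 2.550000; V(2,+1) = 5.011647; V(2,+2) = 7.693648
Backward induction: V(k, j) = exp(-r*dt) * [p_u * V(k+1, j+1) + p_m * V(k+1, j) + p_d * V(k+1, j-1)]
  V(1,-1) = exp(-r*dt) * [p_u*2.550000 + p_m*0.290601 + p_d*0.000000] = 0.659257
  V(1,+0) = exp(-r*dt) * [p_u*5.011647 + p_m*2.550000 + p_d*0.290601] = 2.649056
  V(1,+1) = exp(-r*dt) * [p_u*7.693648 + p_m*5.011647 + p_d*2.550000] = 5.104546
  V(0,+0) = exp(-r*dt) * [p_u*5.104546 + p_m*2.649056 + p_d*0.659257] = 2.786225

Answer: Price = V(0,0) = 2.7862


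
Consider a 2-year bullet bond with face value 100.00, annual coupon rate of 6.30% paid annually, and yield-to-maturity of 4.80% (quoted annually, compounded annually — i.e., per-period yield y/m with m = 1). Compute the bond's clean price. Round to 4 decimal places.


Coupon per period c = face * coupon_rate / m = 6.300000
Periods per year m = 1; per-period yield y/m = 0.048000
Number of cashflows N = 2
Cashflows (t years, CF_t, discount factor 1/(1+y/m)^(m*t), PV):
  t = 1.0000: CF_t = 6.300000, DF = 0.954198, PV = 6.011450
  t = 2.0000: CF_t = 106.300000, DF = 0.910495, PV = 96.785589
Price P = sum_t PV_t = 102.797040

Answer: Price = 102.7970


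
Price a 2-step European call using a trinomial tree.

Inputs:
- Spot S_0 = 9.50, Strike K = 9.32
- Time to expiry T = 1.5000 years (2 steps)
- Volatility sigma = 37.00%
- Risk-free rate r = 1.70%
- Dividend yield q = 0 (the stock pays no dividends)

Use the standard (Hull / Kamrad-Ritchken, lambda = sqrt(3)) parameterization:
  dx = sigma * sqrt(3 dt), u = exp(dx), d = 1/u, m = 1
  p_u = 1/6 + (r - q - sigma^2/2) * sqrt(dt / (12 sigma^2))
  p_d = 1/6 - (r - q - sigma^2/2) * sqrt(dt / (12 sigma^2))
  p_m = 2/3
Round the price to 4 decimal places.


Answer: Price = V(0,0) = 1.6574

Derivation:
dt = T/N = 0.750000; dx = sigma*sqrt(3*dt) = 0.555000
u = exp(dx) = 1.741941; d = 1/u = 0.574072
p_u = 0.131903, p_m = 0.666667, p_d = 0.201430
Discount per step: exp(-r*dt) = 0.987331
Stock lattice S(k, j) with j the centered position index:
  k=0: S(0,+0) = 9.5000
  k=1: S(1,-1) = 5.4537; S(1,+0) = 9.5000; S(1,+1) = 16.5484
  k=2: S(2,-2) = 3.1308; S(2,-1) = 5.4537; S(2,+0) = 9.5000; S(2,+1) = 16.5484; S(2,+2) = 28.8264
Terminal payoffs V(N, j) = max(S_T - K, 0):
  V(2,-2) = 0.000000; V(2,-1) = 0.000000; V(2,+0) = 0.180000; V(2,+1) = 7.228439; V(2,+2) = 19.506405
Backward induction: V(k, j) = exp(-r*dt) * [p_u * V(k+1, j+1) + p_m * V(k+1, j) + p_d * V(k+1, j-1)]
  V(1,-1) = exp(-r*dt) * [p_u*0.180000 + p_m*0.000000 + p_d*0.000000] = 0.023442
  V(1,+0) = exp(-r*dt) * [p_u*7.228439 + p_m*0.180000 + p_d*0.000000] = 1.059854
  V(1,+1) = exp(-r*dt) * [p_u*19.506405 + p_m*7.228439 + p_d*0.180000] = 7.334065
  V(0,+0) = exp(-r*dt) * [p_u*7.334065 + p_m*1.059854 + p_d*0.023442] = 1.657410


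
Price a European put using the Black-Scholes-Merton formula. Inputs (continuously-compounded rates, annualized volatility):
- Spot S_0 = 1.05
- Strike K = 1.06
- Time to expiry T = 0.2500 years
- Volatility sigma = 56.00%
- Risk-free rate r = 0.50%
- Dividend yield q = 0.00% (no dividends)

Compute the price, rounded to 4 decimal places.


Answer: Price = 0.1218

Derivation:
d1 = (ln(S/K) + (r - q + 0.5*sigma^2) * T) / (sigma * sqrt(T)) = 0.11061163
d2 = d1 - sigma * sqrt(T) = -0.16938837
exp(-rT) = 0.99875078; exp(-qT) = 1.00000000
P = K * exp(-rT) * N(-d2) - S_0 * exp(-qT) * N(-d1)
N(-d1) = 0.45596216; N(-d2) = 0.56725442
P = 1.0600 * 0.99875078 * 0.56725442 - 1.0500 * 1.00000000 * 0.45596216 = 0.1218


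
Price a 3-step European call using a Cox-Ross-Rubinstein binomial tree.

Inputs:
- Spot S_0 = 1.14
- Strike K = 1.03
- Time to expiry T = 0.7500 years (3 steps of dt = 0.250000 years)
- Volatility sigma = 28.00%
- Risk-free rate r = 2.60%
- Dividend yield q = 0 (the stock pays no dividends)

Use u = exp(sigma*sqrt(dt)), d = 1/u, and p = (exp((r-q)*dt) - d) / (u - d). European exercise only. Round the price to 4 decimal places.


Answer: Price = V(0,0) = 0.1815

Derivation:
dt = T/N = 0.250000
u = exp(sigma*sqrt(dt)) = 1.150274; d = 1/u = 0.869358
p = (exp((r-q)*dt) - d) / (u - d) = 0.488271
Discount per step: exp(-r*dt) = 0.993521
Stock lattice S(k, i) with i counting down-moves:
  k=0: S(0,0) = 1.1400
  k=1: S(1,0) = 1.3113; S(1,1) = 0.9911
  k=2: S(2,0) = 1.5084; S(2,1) = 1.1400; S(2,2) = 0.8616
  k=3: S(3,0) = 1.7350; S(3,1) = 1.3113; S(3,2) = 0.9911; S(3,3) = 0.7490
Terminal payoffs V(N, i) = max(S_T - K, 0):
  V(3,0) = 0.705036; V(3,1) = 0.281312; V(3,2) = 0.000000; V(3,3) = 0.000000
Backward induction: V(k, i) = exp(-r*dt) * [p * V(k+1, i) + (1-p) * V(k+1, i+1)].
  V(2,0) = exp(-r*dt) * [p*0.705036 + (1-p)*0.281312] = 0.485041
  V(2,1) = exp(-r*dt) * [p*0.281312 + (1-p)*0.000000] = 0.136467
  V(2,2) = exp(-r*dt) * [p*0.000000 + (1-p)*0.000000] = 0.000000
  V(1,0) = exp(-r*dt) * [p*0.485041 + (1-p)*0.136467] = 0.304679
  V(1,1) = exp(-r*dt) * [p*0.136467 + (1-p)*0.000000] = 0.066201
  V(0,0) = exp(-r*dt) * [p*0.304679 + (1-p)*0.066201] = 0.181459


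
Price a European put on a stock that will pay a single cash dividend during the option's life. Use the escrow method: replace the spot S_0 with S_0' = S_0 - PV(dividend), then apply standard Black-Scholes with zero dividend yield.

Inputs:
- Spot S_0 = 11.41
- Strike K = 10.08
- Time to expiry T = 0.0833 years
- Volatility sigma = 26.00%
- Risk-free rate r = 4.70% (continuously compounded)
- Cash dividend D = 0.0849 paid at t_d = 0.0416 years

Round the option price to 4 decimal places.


PV(D) = D * exp(-r * t_d) = 0.0849 * 0.99804671 = 0.08473417
S_0' = S_0 - PV(D) = 11.4100 - 0.08473417 = 11.32526583
d1 = (ln(S_0'/K) + (r + sigma^2/2)*T) / (sigma*sqrt(T)) = 1.64195981
d2 = d1 - sigma*sqrt(T) = 1.56691928
exp(-rT) = 0.99609255
N(-d1) = 0.05029917; N(-d2) = 0.05856678
P = K * exp(-rT) * N(-d2) - S_0' * N(-d1) = 10.0800 * 0.99609255 * 0.05856678 - 11.32526583 * 0.05029917 = 0.0184

Answer: Price = 0.0184


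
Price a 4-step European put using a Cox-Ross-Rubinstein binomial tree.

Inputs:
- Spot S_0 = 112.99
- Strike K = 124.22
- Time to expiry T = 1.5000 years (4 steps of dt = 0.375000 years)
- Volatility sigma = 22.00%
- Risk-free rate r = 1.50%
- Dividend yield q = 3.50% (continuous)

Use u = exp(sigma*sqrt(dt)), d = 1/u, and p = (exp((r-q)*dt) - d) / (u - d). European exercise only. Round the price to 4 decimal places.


dt = T/N = 0.375000
u = exp(sigma*sqrt(dt)) = 1.144219; d = 1/u = 0.873959
p = (exp((r-q)*dt) - d) / (u - d) = 0.438723
Discount per step: exp(-r*dt) = 0.994391
Stock lattice S(k, i) with i counting down-moves:
  k=0: S(0,0) = 112.9900
  k=1: S(1,0) = 129.2853; S(1,1) = 98.7486
  k=2: S(2,0) = 147.9306; S(2,1) = 112.9900; S(2,2) = 86.3022
  k=3: S(3,0) = 169.2649; S(3,1) = 129.2853; S(3,2) = 98.7486; S(3,3) = 75.4246
  k=4: S(4,0) = 193.6761; S(4,1) = 147.9306; S(4,2) = 112.9900; S(4,3) = 86.3022; S(4,4) = 65.9180
Terminal payoffs V(N, i) = max(K - S_T, 0):
  V(4,0) = 0.000000; V(4,1) = 0.000000; V(4,2) = 11.230000; V(4,3) = 37.917769; V(4,4) = 58.301998
Backward induction: V(k, i) = exp(-r*dt) * [p * V(k+1, i) + (1-p) * V(k+1, i+1)].
  V(3,0) = exp(-r*dt) * [p*0.000000 + (1-p)*0.000000] = 0.000000
  V(3,1) = exp(-r*dt) * [p*0.000000 + (1-p)*11.230000] = 6.267784
  V(3,2) = exp(-r*dt) * [p*11.230000 + (1-p)*37.917769] = 26.062216
  V(3,3) = exp(-r*dt) * [p*37.917769 + (1-p)*58.301998] = 49.082101
  V(2,0) = exp(-r*dt) * [p*0.000000 + (1-p)*6.267784] = 3.498230
  V(2,1) = exp(-r*dt) * [p*6.267784 + (1-p)*26.062216] = 17.280465
  V(2,2) = exp(-r*dt) * [p*26.062216 + (1-p)*49.082101] = 38.764084
  V(1,0) = exp(-r*dt) * [p*3.498230 + (1-p)*17.280465] = 11.170867
  V(1,1) = exp(-r*dt) * [p*17.280465 + (1-p)*38.764084] = 29.174157
  V(0,0) = exp(-r*dt) * [p*11.170867 + (1-p)*29.174157] = 21.156358

Answer: Price = V(0,0) = 21.1564


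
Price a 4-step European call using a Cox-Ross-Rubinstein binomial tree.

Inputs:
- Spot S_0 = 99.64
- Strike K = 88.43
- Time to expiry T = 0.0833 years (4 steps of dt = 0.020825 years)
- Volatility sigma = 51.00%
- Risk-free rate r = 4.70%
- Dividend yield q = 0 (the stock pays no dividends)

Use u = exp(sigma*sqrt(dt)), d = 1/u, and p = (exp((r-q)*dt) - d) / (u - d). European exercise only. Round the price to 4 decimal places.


dt = T/N = 0.020825
u = exp(sigma*sqrt(dt)) = 1.076373; d = 1/u = 0.929046
p = (exp((r-q)*dt) - d) / (u - d) = 0.488256
Discount per step: exp(-r*dt) = 0.999022
Stock lattice S(k, i) with i counting down-moves:
  k=0: S(0,0) = 99.6400
  k=1: S(1,0) = 107.2498; S(1,1) = 92.5701
  k=2: S(2,0) = 115.4409; S(2,1) = 99.6400; S(2,2) = 86.0019
  k=3: S(3,0) = 124.2575; S(3,1) = 107.2498; S(3,2) = 92.5701; S(3,3) = 79.8996
  k=4: S(4,0) = 133.7475; S(4,1) = 115.4409; S(4,2) = 99.6400; S(4,3) = 86.0019; S(4,4) = 74.2304
Terminal payoffs V(N, i) = max(S_T - K, 0):
  V(4,0) = 45.317465; V(4,1) = 27.010883; V(4,2) = 11.210000; V(4,3) = 0.000000; V(4,4) = 0.000000
Backward induction: V(k, i) = exp(-r*dt) * [p * V(k+1, i) + (1-p) * V(k+1, i+1)].
  V(3,0) = exp(-r*dt) * [p*45.317465 + (1-p)*27.010883] = 35.914007
  V(3,1) = exp(-r*dt) * [p*27.010883 + (1-p)*11.210000] = 18.906357
  V(3,2) = exp(-r*dt) * [p*11.210000 + (1-p)*0.000000] = 5.467992
  V(3,3) = exp(-r*dt) * [p*0.000000 + (1-p)*0.000000] = 0.000000
  V(2,0) = exp(-r*dt) * [p*35.914007 + (1-p)*18.906357] = 27.183820
  V(2,1) = exp(-r*dt) * [p*18.906357 + (1-p)*5.467992] = 12.017582
  V(2,2) = exp(-r*dt) * [p*5.467992 + (1-p)*0.000000] = 2.667166
  V(1,0) = exp(-r*dt) * [p*27.183820 + (1-p)*12.017582] = 19.403583
  V(1,1) = exp(-r*dt) * [p*12.017582 + (1-p)*2.667166] = 7.225485
  V(0,0) = exp(-r*dt) * [p*19.403583 + (1-p)*7.225485] = 13.158625

Answer: Price = V(0,0) = 13.1586


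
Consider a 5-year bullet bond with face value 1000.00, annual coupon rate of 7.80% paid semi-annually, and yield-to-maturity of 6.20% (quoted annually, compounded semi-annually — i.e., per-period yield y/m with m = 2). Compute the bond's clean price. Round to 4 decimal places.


Coupon per period c = face * coupon_rate / m = 39.000000
Periods per year m = 2; per-period yield y/m = 0.031000
Number of cashflows N = 10
Cashflows (t years, CF_t, discount factor 1/(1+y/m)^(m*t), PV):
  t = 0.5000: CF_t = 39.000000, DF = 0.969932, PV = 37.827352
  t = 1.0000: CF_t = 39.000000, DF = 0.940768, PV = 36.689963
  t = 1.5000: CF_t = 39.000000, DF = 0.912481, PV = 35.586773
  t = 2.0000: CF_t = 39.000000, DF = 0.885045, PV = 34.516754
  t = 2.5000: CF_t = 39.000000, DF = 0.858434, PV = 33.478908
  t = 3.0000: CF_t = 39.000000, DF = 0.832622, PV = 32.472267
  t = 3.5000: CF_t = 39.000000, DF = 0.807587, PV = 31.495895
  t = 4.0000: CF_t = 39.000000, DF = 0.783305, PV = 30.548879
  t = 4.5000: CF_t = 39.000000, DF = 0.759752, PV = 29.630339
  t = 5.0000: CF_t = 1039.000000, DF = 0.736908, PV = 765.647546
Price P = sum_t PV_t = 1067.894676

Answer: Price = 1067.8947


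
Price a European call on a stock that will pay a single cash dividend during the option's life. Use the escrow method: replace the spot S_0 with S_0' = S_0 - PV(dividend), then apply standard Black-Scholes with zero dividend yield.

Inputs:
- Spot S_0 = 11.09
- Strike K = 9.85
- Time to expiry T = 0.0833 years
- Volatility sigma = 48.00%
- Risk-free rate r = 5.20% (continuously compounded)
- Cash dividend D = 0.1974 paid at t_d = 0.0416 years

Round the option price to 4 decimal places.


Answer: Price = 1.2706

Derivation:
PV(D) = D * exp(-r * t_d) = 0.1974 * 0.99783914 = 0.19697345
S_0' = S_0 - PV(D) = 11.0900 - 0.19697345 = 10.89302655
d1 = (ln(S_0'/K) + (r + sigma^2/2)*T) / (sigma*sqrt(T)) = 0.82706903
d2 = d1 - sigma*sqrt(T) = 0.68853268
exp(-rT) = 0.99567777
N(d1) = 0.79590103; N(d2) = 0.75444130
C = S_0' * N(d1) - K * exp(-rT) * N(d2) = 10.89302655 * 0.79590103 - 9.8500 * 0.99567777 * 0.75444130 = 1.2706


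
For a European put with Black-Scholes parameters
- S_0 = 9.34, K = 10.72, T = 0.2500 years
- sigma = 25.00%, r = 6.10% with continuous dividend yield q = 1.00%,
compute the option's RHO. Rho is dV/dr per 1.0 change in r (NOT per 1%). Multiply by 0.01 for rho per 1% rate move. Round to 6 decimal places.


d1 = -0.9379392272; d2 = -1.0629392272
phi(d1) = 0.2569680476; exp(-qT) = 0.9975031224; exp(-rT) = 0.9848656924
N(-d2) = 0.8560952439
Rho = -K*T*exp(-rT)*N(-d2) = -10.7200 * 0.2500 * 0.9848656924 * 0.8560952439 = -2.259612

Answer: Rho = -2.259612


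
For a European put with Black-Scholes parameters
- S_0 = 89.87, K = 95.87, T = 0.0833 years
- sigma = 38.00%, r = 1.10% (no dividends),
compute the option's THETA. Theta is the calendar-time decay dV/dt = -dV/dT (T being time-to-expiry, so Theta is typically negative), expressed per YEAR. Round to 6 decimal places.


Answer: Theta = -19.775052

Derivation:
d1 = -0.5260868090; d2 = -0.6357614187
phi(d1) = 0.3473847935; exp(-qT) = 1.0000000000; exp(-rT) = 0.9990841197
Theta = -S*exp(-qT)*phi(d1)*sigma/(2*sqrt(T)) + r*K*exp(-rT)*N(-d2) - q*S*exp(-qT)*N(-d1)
N(-d1) = 0.7005860533; N(-d2) = 0.7375340311; sqrt(T) = 0.2886173938
Term 1 = -89.8700 * 1.0000000000 * 0.3473847935 * 0.3800 / (2 * 0.2886173938) = -20.5521208765
Term 2 = 0.0110 * 95.8700 * 0.9990841197 * 0.7375340311 = 0.7770689086
Term 3 = 0 (no dividend yield, q = 0)
Theta = -20.5521208765 + (0.7770689086) + (0.0000000000) = -19.775052


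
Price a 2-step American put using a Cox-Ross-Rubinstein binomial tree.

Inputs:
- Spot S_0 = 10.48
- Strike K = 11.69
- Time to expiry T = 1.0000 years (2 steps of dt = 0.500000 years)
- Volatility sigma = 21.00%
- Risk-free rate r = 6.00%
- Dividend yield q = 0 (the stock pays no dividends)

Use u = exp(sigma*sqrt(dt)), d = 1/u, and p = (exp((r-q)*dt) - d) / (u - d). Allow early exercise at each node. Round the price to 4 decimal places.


dt = T/N = 0.500000
u = exp(sigma*sqrt(dt)) = 1.160084; d = 1/u = 0.862007
p = (exp((r-q)*dt) - d) / (u - d) = 0.565115
Discount per step: exp(-r*dt) = 0.970446
Stock lattice S(k, i) with i counting down-moves:
  k=0: S(0,0) = 10.4800
  k=1: S(1,0) = 12.1577; S(1,1) = 9.0338
  k=2: S(2,0) = 14.1039; S(2,1) = 10.4800; S(2,2) = 7.7872
Terminal payoffs V(N, i) = max(K - S_T, 0):
  V(2,0) = 0.000000; V(2,1) = 1.210000; V(2,2) = 3.902781
Backward induction: V(k, i) = exp(-r*dt) * [p * V(k+1, i) + (1-p) * V(k+1, i+1)]; then take max(V_cont, immediate exercise) for American.
  V(1,0) = exp(-r*dt) * [p*0.000000 + (1-p)*1.210000] = 0.510659; exercise = 0.000000; V(1,0) = max -> 0.510659
  V(1,1) = exp(-r*dt) * [p*1.210000 + (1-p)*3.902781] = 2.310680; exercise = 2.656171; V(1,1) = max -> 2.656171
  V(0,0) = exp(-r*dt) * [p*0.510659 + (1-p)*2.656171] = 1.401043; exercise = 1.210000; V(0,0) = max -> 1.401043

Answer: Price = V(0,0) = 1.4010


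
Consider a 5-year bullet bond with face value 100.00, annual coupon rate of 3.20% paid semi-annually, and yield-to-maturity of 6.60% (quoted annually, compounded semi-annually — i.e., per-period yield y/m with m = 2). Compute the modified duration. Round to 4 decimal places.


Coupon per period c = face * coupon_rate / m = 1.600000
Periods per year m = 2; per-period yield y/m = 0.033000
Number of cashflows N = 10
Cashflows (t years, CF_t, discount factor 1/(1+y/m)^(m*t), PV):
  t = 0.5000: CF_t = 1.600000, DF = 0.968054, PV = 1.548887
  t = 1.0000: CF_t = 1.600000, DF = 0.937129, PV = 1.499406
  t = 1.5000: CF_t = 1.600000, DF = 0.907192, PV = 1.451507
  t = 2.0000: CF_t = 1.600000, DF = 0.878211, PV = 1.405137
  t = 2.5000: CF_t = 1.600000, DF = 0.850156, PV = 1.360249
  t = 3.0000: CF_t = 1.600000, DF = 0.822997, PV = 1.316795
  t = 3.5000: CF_t = 1.600000, DF = 0.796705, PV = 1.274729
  t = 4.0000: CF_t = 1.600000, DF = 0.771254, PV = 1.234006
  t = 4.5000: CF_t = 1.600000, DF = 0.746616, PV = 1.194585
  t = 5.0000: CF_t = 101.600000, DF = 0.722764, PV = 73.432868
Price P = sum_t PV_t = 85.718169
First compute Macaulay numerator sum_t t * PV_t:
  t * PV_t at t = 0.5000: 0.774443
  t * PV_t at t = 1.0000: 1.499406
  t * PV_t at t = 1.5000: 2.177260
  t * PV_t at t = 2.0000: 2.810274
  t * PV_t at t = 2.5000: 3.400622
  t * PV_t at t = 3.0000: 3.950384
  t * PV_t at t = 3.5000: 4.461550
  t * PV_t at t = 4.0000: 4.936026
  t * PV_t at t = 4.5000: 5.375633
  t * PV_t at t = 5.0000: 367.164342
Macaulay duration D = 396.549941 / 85.718169 = 4.626206
Modified duration = D / (1 + y/m) = 4.626206 / (1 + 0.033000) = 4.478419

Answer: Modified duration = 4.4784


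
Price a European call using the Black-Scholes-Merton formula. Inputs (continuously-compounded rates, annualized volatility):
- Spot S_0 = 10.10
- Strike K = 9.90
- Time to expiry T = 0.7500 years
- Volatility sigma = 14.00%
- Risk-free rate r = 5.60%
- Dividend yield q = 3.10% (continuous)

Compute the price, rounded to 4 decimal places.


d1 = (ln(S/K) + (r - q + 0.5*sigma^2) * T) / (sigma * sqrt(T)) = 0.38023189
d2 = d1 - sigma * sqrt(T) = 0.25898833
exp(-rT) = 0.95886978; exp(-qT) = 0.97701820
C = S_0 * exp(-qT) * N(d1) - K * exp(-rT) * N(d2)
N(d1) = 0.64811336; N(d2) = 0.60217788
C = 10.1000 * 0.97701820 * 0.64811336 - 9.9000 * 0.95886978 * 0.60217788 = 0.6791

Answer: Price = 0.6791


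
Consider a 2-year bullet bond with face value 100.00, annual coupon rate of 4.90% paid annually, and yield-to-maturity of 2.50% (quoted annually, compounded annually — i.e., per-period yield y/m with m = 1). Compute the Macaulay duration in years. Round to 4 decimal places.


Answer: Macaulay duration = 1.9543 years

Derivation:
Coupon per period c = face * coupon_rate / m = 4.900000
Periods per year m = 1; per-period yield y/m = 0.025000
Number of cashflows N = 2
Cashflows (t years, CF_t, discount factor 1/(1+y/m)^(m*t), PV):
  t = 1.0000: CF_t = 4.900000, DF = 0.975610, PV = 4.780488
  t = 2.0000: CF_t = 104.900000, DF = 0.951814, PV = 99.845330
Price P = sum_t PV_t = 104.625818
Macaulay numerator sum_t t * PV_t:
  t * PV_t at t = 1.0000: 4.780488
  t * PV_t at t = 2.0000: 199.690660
Macaulay duration D = (sum_t t * PV_t) / P = 204.471148 / 104.625818 = 1.954309


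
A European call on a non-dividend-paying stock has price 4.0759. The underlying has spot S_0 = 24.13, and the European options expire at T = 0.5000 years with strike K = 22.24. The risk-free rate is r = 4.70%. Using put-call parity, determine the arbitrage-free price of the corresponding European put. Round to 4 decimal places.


Answer: Put price = 1.6694

Derivation:
Put-call parity: C - P = S_0 * exp(-qT) - K * exp(-rT).
S_0 * exp(-qT) = 24.1300 * 1.00000000 = 24.13000000
K * exp(-rT) = 22.2400 * 0.97677397 = 21.72345320
P = C - S*exp(-qT) + K*exp(-rT)
P = 4.0759 - 24.13000000 + 21.72345320 = 1.6694


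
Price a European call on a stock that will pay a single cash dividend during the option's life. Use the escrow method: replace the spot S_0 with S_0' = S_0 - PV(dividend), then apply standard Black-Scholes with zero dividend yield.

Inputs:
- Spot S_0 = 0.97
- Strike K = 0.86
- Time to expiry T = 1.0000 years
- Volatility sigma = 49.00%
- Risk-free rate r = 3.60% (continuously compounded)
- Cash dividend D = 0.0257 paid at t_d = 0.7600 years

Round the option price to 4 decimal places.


Answer: Price = 0.2353

Derivation:
PV(D) = D * exp(-r * t_d) = 0.0257 * 0.97301089 = 0.02500638
S_0' = S_0 - PV(D) = 0.9700 - 0.02500638 = 0.94499362
d1 = (ln(S_0'/K) + (r + sigma^2/2)*T) / (sigma*sqrt(T)) = 0.51080773
d2 = d1 - sigma*sqrt(T) = 0.02080773
exp(-rT) = 0.96464029
N(d1) = 0.69525715; N(d2) = 0.50830048
C = S_0' * N(d1) - K * exp(-rT) * N(d2) = 0.94499362 * 0.69525715 - 0.8600 * 0.96464029 * 0.50830048 = 0.2353


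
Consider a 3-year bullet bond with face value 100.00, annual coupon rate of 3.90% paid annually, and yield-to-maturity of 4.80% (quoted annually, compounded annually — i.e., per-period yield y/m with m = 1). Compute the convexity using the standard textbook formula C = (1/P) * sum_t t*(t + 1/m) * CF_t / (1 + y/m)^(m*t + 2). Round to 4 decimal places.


Coupon per period c = face * coupon_rate / m = 3.900000
Periods per year m = 1; per-period yield y/m = 0.048000
Number of cashflows N = 3
Cashflows (t years, CF_t, discount factor 1/(1+y/m)^(m*t), PV):
  t = 1.0000: CF_t = 3.900000, DF = 0.954198, PV = 3.721374
  t = 2.0000: CF_t = 3.900000, DF = 0.910495, PV = 3.550929
  t = 3.0000: CF_t = 103.900000, DF = 0.868793, PV = 90.267559
Price P = sum_t PV_t = 97.539863
Convexity numerator sum_t t*(t + 1/m) * CF_t / (1+y/m)^(m*t + 2):
  t = 1.0000: term = 6.776583
  t = 2.0000: term = 19.398615
  t = 3.0000: term = 986.257640
Convexity = (1/P) * sum = 1012.432838 / 97.539863 = 10.379683

Answer: Convexity = 10.3797


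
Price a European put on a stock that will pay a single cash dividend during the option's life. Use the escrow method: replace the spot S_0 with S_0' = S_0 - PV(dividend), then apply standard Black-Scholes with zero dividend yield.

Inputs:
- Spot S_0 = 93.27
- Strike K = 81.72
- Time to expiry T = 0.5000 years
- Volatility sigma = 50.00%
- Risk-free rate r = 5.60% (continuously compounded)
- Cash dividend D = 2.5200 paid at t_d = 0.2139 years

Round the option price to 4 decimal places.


PV(D) = D * exp(-r * t_d) = 2.5200 * 0.98809306 = 2.48999450
S_0' = S_0 - PV(D) = 93.2700 - 2.48999450 = 90.78000550
d1 = (ln(S_0'/K) + (r + sigma^2/2)*T) / (sigma*sqrt(T)) = 0.55335430
d2 = d1 - sigma*sqrt(T) = 0.19980091
exp(-rT) = 0.97238837
N(-d1) = 0.29001041; N(-d2) = 0.42081815
P = K * exp(-rT) * N(-d2) - S_0' * N(-d1) = 81.7200 * 0.97238837 * 0.42081815 - 90.78000550 * 0.29001041 = 7.1126

Answer: Price = 7.1126


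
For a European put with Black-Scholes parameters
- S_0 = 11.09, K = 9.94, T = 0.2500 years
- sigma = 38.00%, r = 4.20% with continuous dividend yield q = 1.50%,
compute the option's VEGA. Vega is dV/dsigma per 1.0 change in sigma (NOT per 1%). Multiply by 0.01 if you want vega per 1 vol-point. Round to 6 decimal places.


Answer: Vega = 1.716833

Derivation:
d1 = 0.7067198984; d2 = 0.5167198984
phi(d1) = 0.3107815452; exp(-qT) = 0.9962570225; exp(-rT) = 0.9895549326
Vega = S * exp(-qT) * phi(d1) * sqrt(T) = 11.0900 * 0.9962570225 * 0.3107815452 * 0.5000000000 = 1.716833


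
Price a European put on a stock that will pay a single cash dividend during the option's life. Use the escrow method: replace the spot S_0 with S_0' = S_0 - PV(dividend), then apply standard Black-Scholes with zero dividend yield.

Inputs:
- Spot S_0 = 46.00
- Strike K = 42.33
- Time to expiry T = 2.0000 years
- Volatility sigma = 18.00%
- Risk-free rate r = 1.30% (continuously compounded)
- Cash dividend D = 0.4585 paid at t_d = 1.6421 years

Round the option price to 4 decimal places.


PV(D) = D * exp(-r * t_d) = 0.4585 * 0.97887894 = 0.44881599
S_0' = S_0 - PV(D) = 46.0000 - 0.44881599 = 45.55118401
d1 = (ln(S_0'/K) + (r + sigma^2/2)*T) / (sigma*sqrt(T)) = 0.51752581
d2 = d1 - sigma*sqrt(T) = 0.26296736
exp(-rT) = 0.97433509
N(-d1) = 0.30239458; N(-d2) = 0.39628787
P = K * exp(-rT) * N(-d2) - S_0' * N(-d1) = 42.3300 * 0.97433509 * 0.39628787 - 45.55118401 * 0.30239458 = 2.5699

Answer: Price = 2.5699


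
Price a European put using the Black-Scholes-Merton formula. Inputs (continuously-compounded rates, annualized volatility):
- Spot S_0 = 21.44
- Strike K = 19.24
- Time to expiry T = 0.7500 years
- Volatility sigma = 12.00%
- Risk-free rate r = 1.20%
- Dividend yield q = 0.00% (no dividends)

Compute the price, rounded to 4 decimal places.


Answer: Price = 0.1362

Derivation:
d1 = (ln(S/K) + (r - q + 0.5*sigma^2) * T) / (sigma * sqrt(T)) = 1.18036271
d2 = d1 - sigma * sqrt(T) = 1.07643966
exp(-rT) = 0.99104038; exp(-qT) = 1.00000000
P = K * exp(-rT) * N(-d2) - S_0 * exp(-qT) * N(-d1)
N(-d1) = 0.11892799; N(-d2) = 0.14086534
P = 19.2400 * 0.99104038 * 0.14086534 - 21.4400 * 1.00000000 * 0.11892799 = 0.1362


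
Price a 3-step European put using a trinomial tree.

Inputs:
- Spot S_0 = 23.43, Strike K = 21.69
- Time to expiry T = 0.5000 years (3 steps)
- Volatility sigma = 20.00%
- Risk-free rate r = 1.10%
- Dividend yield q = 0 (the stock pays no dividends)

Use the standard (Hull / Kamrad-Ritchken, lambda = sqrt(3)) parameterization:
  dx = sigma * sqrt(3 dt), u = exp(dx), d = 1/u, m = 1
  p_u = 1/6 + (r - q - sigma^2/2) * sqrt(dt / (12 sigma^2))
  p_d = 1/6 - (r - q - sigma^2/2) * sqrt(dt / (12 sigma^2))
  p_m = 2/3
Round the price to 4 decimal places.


dt = T/N = 0.166667; dx = sigma*sqrt(3*dt) = 0.141421
u = exp(dx) = 1.151910; d = 1/u = 0.868123
p_u = 0.161363, p_m = 0.666667, p_d = 0.171970
Discount per step: exp(-r*dt) = 0.998168
Stock lattice S(k, j) with j the centered position index:
  k=0: S(0,+0) = 23.4300
  k=1: S(1,-1) = 20.3401; S(1,+0) = 23.4300; S(1,+1) = 26.9892
  k=2: S(2,-2) = 17.6577; S(2,-1) = 20.3401; S(2,+0) = 23.4300; S(2,+1) = 26.9892; S(2,+2) = 31.0892
  k=3: S(3,-3) = 15.3291; S(3,-2) = 17.6577; S(3,-1) = 20.3401; S(3,+0) = 23.4300; S(3,+1) = 26.9892; S(3,+2) = 31.0892; S(3,+3) = 35.8119
Terminal payoffs V(N, j) = max(K - S_T, 0):
  V(3,-3) = 6.360897; V(3,-2) = 4.032254; V(3,-1) = 1.349868; V(3,+0) = 0.000000; V(3,+1) = 0.000000; V(3,+2) = 0.000000; V(3,+3) = 0.000000
Backward induction: V(k, j) = exp(-r*dt) * [p_u * V(k+1, j+1) + p_m * V(k+1, j) + p_d * V(k+1, j-1)]
  V(2,-2) = exp(-r*dt) * [p_u*1.349868 + p_m*4.032254 + p_d*6.360897] = 3.992546
  V(2,-1) = exp(-r*dt) * [p_u*0.000000 + p_m*1.349868 + p_d*4.032254] = 1.590420
  V(2,+0) = exp(-r*dt) * [p_u*0.000000 + p_m*0.000000 + p_d*1.349868] = 0.231712
  V(2,+1) = exp(-r*dt) * [p_u*0.000000 + p_m*0.000000 + p_d*0.000000] = 0.000000
  V(2,+2) = exp(-r*dt) * [p_u*0.000000 + p_m*0.000000 + p_d*0.000000] = 0.000000
  V(1,-1) = exp(-r*dt) * [p_u*0.231712 + p_m*1.590420 + p_d*3.992546] = 1.780999
  V(1,+0) = exp(-r*dt) * [p_u*0.000000 + p_m*0.231712 + p_d*1.590420] = 0.427195
  V(1,+1) = exp(-r*dt) * [p_u*0.000000 + p_m*0.000000 + p_d*0.231712] = 0.039774
  V(0,+0) = exp(-r*dt) * [p_u*0.039774 + p_m*0.427195 + p_d*1.780999] = 0.596399

Answer: Price = V(0,0) = 0.5964


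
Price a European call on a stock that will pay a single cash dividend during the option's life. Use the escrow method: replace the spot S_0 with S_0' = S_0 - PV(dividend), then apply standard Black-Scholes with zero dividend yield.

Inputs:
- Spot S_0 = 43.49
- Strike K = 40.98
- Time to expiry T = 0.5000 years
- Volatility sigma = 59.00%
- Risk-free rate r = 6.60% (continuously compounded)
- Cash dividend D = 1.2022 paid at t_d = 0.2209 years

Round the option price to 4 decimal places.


Answer: Price = 8.1791

Derivation:
PV(D) = D * exp(-r * t_d) = 1.2022 * 0.98552636 = 1.18479980
S_0' = S_0 - PV(D) = 43.4900 - 1.18479980 = 42.30520020
d1 = (ln(S_0'/K) + (r + sigma^2/2)*T) / (sigma*sqrt(T)) = 0.36398231
d2 = d1 - sigma*sqrt(T) = -0.05321069
exp(-rT) = 0.96753856
N(d1) = 0.64206439; N(d2) = 0.47878202
C = S_0' * N(d1) - K * exp(-rT) * N(d2) = 42.30520020 * 0.64206439 - 40.9800 * 0.96753856 * 0.47878202 = 8.1791


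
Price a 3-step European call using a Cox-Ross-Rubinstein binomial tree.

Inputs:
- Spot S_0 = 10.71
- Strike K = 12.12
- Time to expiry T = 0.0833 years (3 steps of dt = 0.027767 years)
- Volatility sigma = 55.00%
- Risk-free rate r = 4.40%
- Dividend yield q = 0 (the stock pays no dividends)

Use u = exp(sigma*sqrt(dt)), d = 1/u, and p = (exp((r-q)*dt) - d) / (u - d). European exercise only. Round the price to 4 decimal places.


Answer: Price = V(0,0) = 0.2233

Derivation:
dt = T/N = 0.027767
u = exp(sigma*sqrt(dt)) = 1.095979; d = 1/u = 0.912426
p = (exp((r-q)*dt) - d) / (u - d) = 0.483764
Discount per step: exp(-r*dt) = 0.998779
Stock lattice S(k, i) with i counting down-moves:
  k=0: S(0,0) = 10.7100
  k=1: S(1,0) = 11.7379; S(1,1) = 9.7721
  k=2: S(2,0) = 12.8645; S(2,1) = 10.7100; S(2,2) = 8.9163
  k=3: S(3,0) = 14.0993; S(3,1) = 11.7379; S(3,2) = 9.7721; S(3,3) = 8.1355
Terminal payoffs V(N, i) = max(S_T - K, 0):
  V(3,0) = 1.979268; V(3,1) = 0.000000; V(3,2) = 0.000000; V(3,3) = 0.000000
Backward induction: V(k, i) = exp(-r*dt) * [p * V(k+1, i) + (1-p) * V(k+1, i+1)].
  V(2,0) = exp(-r*dt) * [p*1.979268 + (1-p)*0.000000] = 0.956330
  V(2,1) = exp(-r*dt) * [p*0.000000 + (1-p)*0.000000] = 0.000000
  V(2,2) = exp(-r*dt) * [p*0.000000 + (1-p)*0.000000] = 0.000000
  V(1,0) = exp(-r*dt) * [p*0.956330 + (1-p)*0.000000] = 0.462073
  V(1,1) = exp(-r*dt) * [p*0.000000 + (1-p)*0.000000] = 0.000000
  V(0,0) = exp(-r*dt) * [p*0.462073 + (1-p)*0.000000] = 0.223261
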